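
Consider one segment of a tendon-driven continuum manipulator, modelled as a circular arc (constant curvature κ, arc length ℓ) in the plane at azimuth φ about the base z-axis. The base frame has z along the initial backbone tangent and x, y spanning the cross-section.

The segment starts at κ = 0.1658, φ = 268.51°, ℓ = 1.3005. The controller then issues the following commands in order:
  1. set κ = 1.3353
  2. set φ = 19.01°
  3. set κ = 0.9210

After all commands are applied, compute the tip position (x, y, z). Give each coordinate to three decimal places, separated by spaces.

initial: κ=0.1658, φ=268.51°, ℓ=1.3005
cmd 1: set κ=1.3353 → (κ,φ,ℓ)=(1.3353,268.51°,1.3005) → tip=(-0.0227,-0.8722,0.7386)
cmd 2: set φ=19.01° → (κ,φ,ℓ)=(1.3353,19.01°,1.3005) → tip=(0.8249,0.2842,0.7386)
cmd 3: set κ=0.9210 → (κ,φ,ℓ)=(0.9210,19.01°,1.3005) → tip=(0.6524,0.2248,1.0111)

0.652 0.225 1.011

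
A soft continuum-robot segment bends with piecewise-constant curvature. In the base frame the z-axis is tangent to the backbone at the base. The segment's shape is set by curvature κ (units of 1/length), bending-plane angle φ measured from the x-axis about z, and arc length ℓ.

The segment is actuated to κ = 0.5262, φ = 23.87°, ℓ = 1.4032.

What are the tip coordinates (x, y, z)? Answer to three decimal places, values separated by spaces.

0.453 0.200 1.279

θ = κ·ℓ = 0.5262 × 1.4032 = 0.73836 rad
ρ = (1 − cos θ)/κ = (1 − 0.73957)/0.5262 = 0.49492
z = sin θ / κ = 0.67308/0.5262 = 1.27913
x = ρ cos φ = 0.49492 × cos(23.87°) = 0.45259
y = ρ sin φ = 0.49492 × sin(23.87°) = 0.20028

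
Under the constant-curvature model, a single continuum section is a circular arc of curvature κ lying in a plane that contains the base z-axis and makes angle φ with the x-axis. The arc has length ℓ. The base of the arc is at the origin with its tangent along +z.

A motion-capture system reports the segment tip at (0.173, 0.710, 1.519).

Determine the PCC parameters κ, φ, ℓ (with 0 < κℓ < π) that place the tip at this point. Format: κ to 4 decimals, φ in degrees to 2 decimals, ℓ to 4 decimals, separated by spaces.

0.5144 76.31 1.7435

ρ = √(x²+y²) = √(0.173² + 0.710²) = 0.73077
φ = atan2(y, x) mod 360° = atan2(0.710, 0.173) = 76.3060°
|p|² = ρ² + z² = 0.73077² + 1.519² = 2.84139
κ = 2ρ / |p|² = 2×0.73077 / 2.84139 = 0.51438
θ = 2·atan2(ρ, z) = 2·atan2(0.73077, 1.519) = 0.89681 rad
ℓ = θ/κ = 0.89681/0.51438 = 1.74348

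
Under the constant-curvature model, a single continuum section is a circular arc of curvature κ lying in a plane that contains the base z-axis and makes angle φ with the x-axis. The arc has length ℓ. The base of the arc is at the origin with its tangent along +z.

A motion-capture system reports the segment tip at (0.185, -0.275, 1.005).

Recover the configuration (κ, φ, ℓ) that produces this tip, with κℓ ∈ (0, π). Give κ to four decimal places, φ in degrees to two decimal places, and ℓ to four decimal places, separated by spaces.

0.5919 303.93 1.0764

ρ = √(x²+y²) = √(0.185² + -0.275²) = 0.33144
φ = atan2(y, x) mod 360° = atan2(-0.275, 0.185) = 303.9298°
|p|² = ρ² + z² = 0.33144² + 1.005² = 1.11987
κ = 2ρ / |p|² = 2×0.33144 / 1.11987 = 0.59192
θ = 2·atan2(ρ, z) = 2·atan2(0.33144, 1.005) = 0.63711 rad
ℓ = θ/κ = 0.63711/0.59192 = 1.07635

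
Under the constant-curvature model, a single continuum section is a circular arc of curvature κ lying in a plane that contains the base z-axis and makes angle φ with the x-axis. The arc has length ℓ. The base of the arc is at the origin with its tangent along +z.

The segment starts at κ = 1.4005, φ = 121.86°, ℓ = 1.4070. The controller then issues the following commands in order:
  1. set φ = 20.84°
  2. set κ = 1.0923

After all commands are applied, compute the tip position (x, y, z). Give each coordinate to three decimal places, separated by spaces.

0.827 0.315 0.915

initial: κ=1.4005, φ=121.86°, ℓ=1.4070
cmd 1: set φ=20.84° → (κ,φ,ℓ)=(1.4005,20.84°,1.4070) → tip=(0.9270,0.3529,0.6577)
cmd 2: set κ=1.0923 → (κ,φ,ℓ)=(1.0923,20.84°,1.4070) → tip=(0.8266,0.3146,0.9150)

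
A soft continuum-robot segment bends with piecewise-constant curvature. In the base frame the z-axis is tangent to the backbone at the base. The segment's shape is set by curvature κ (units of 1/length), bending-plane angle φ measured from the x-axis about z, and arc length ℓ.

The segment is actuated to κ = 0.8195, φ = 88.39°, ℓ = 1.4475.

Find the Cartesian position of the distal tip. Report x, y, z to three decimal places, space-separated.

0.021 0.762 1.131

θ = κ·ℓ = 0.8195 × 1.4475 = 1.18623 rad
ρ = (1 − cos θ)/κ = (1 − 0.37516)/0.8195 = 0.76246
z = sin θ / κ = 0.92696/0.8195 = 1.13113
x = ρ cos φ = 0.76246 × cos(88.39°) = 0.02142
y = ρ sin φ = 0.76246 × sin(88.39°) = 0.76216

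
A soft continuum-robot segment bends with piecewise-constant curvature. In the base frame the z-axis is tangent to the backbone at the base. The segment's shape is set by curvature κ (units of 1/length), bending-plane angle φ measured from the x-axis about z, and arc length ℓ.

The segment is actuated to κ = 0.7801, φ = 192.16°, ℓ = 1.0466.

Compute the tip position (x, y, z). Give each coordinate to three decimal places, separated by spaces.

θ = κ·ℓ = 0.7801 × 1.0466 = 0.81645 rad
ρ = (1 − cos θ)/κ = (1 − 0.68481)/0.7801 = 0.40404
z = sin θ / κ = 0.72872/0.7801 = 0.93414
x = ρ cos φ = 0.40404 × cos(192.16°) = -0.39497
y = ρ sin φ = 0.40404 × sin(192.16°) = -0.08511

-0.395 -0.085 0.934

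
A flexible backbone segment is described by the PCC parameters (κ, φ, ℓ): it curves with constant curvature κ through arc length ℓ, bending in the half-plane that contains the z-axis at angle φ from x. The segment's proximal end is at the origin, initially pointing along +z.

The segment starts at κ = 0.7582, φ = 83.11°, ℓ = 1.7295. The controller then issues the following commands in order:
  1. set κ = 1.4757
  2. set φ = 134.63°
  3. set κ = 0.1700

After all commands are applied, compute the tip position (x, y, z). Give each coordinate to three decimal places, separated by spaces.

initial: κ=0.7582, φ=83.11°, ℓ=1.7295
cmd 1: set κ=1.4757 → (κ,φ,ℓ)=(1.4757,83.11°,1.7295) → tip=(0.1489,1.2320,0.3767)
cmd 2: set φ=134.63° → (κ,φ,ℓ)=(1.4757,134.63°,1.7295) → tip=(-0.8718,0.8831,0.3767)
cmd 3: set κ=0.1700 → (κ,φ,ℓ)=(0.1700,134.63°,1.7295) → tip=(-0.1773,0.1796,1.7047)

-0.177 0.180 1.705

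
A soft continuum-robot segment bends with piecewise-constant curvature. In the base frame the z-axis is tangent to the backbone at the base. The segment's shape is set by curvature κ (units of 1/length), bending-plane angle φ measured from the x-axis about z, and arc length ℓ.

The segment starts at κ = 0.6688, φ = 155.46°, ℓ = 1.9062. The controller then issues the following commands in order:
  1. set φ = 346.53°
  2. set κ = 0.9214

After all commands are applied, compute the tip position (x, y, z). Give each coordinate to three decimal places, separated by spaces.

initial: κ=0.6688, φ=155.46°, ℓ=1.9062
cmd 1: set φ=346.53° → (κ,φ,ℓ)=(0.6688,346.53°,1.9062) → tip=(1.0300,-0.2467,1.4302)
cmd 2: set κ=0.9214 → (κ,φ,ℓ)=(0.9214,346.53°,1.9062) → tip=(1.2502,-0.2995,1.0667)

1.250 -0.299 1.067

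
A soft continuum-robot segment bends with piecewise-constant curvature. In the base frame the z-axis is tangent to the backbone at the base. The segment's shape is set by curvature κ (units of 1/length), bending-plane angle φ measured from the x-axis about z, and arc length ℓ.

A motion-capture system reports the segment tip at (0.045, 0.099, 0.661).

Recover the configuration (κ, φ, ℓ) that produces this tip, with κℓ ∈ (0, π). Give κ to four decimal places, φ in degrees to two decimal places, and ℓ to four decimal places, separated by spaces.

ρ = √(x²+y²) = √(0.045² + 0.099²) = 0.10875
φ = atan2(y, x) mod 360° = atan2(0.099, 0.045) = 65.5560°
|p|² = ρ² + z² = 0.10875² + 0.661² = 0.44875
κ = 2ρ / |p|² = 2×0.10875 / 0.44875 = 0.48467
θ = 2·atan2(ρ, z) = 2·atan2(0.10875, 0.661) = 0.32612 rad
ℓ = θ/κ = 0.32612/0.48467 = 0.67286

0.4847 65.56 0.6729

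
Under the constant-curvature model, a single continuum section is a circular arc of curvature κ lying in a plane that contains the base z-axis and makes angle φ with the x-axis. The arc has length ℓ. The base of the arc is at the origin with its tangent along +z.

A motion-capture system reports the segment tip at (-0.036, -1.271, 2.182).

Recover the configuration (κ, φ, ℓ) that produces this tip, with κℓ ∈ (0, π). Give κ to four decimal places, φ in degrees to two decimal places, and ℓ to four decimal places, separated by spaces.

ρ = √(x²+y²) = √(-0.036² + -1.271²) = 1.27151
φ = atan2(y, x) mod 360° = atan2(-1.271, -0.036) = 268.3776°
|p|² = ρ² + z² = 1.27151² + 2.182² = 6.37786
κ = 2ρ / |p|² = 2×1.27151 / 6.37786 = 0.39873
θ = 2·atan2(ρ, z) = 2·atan2(1.27151, 2.182) = 1.05524 rad
ℓ = θ/κ = 1.05524/0.39873 = 2.64654

0.3987 268.38 2.6465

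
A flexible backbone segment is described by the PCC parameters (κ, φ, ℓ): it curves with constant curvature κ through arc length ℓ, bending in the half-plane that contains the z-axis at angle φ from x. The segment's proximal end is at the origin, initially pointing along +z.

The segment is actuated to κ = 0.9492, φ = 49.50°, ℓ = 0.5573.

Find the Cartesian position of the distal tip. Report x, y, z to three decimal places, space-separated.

0.094 0.109 0.532

θ = κ·ℓ = 0.9492 × 0.5573 = 0.52899 rad
ρ = (1 − cos θ)/κ = (1 − 0.86332)/0.9492 = 0.14400
z = sin θ / κ = 0.50466/0.9492 = 0.53167
x = ρ cos φ = 0.14400 × cos(49.50°) = 0.09352
y = ρ sin φ = 0.14400 × sin(49.50°) = 0.10950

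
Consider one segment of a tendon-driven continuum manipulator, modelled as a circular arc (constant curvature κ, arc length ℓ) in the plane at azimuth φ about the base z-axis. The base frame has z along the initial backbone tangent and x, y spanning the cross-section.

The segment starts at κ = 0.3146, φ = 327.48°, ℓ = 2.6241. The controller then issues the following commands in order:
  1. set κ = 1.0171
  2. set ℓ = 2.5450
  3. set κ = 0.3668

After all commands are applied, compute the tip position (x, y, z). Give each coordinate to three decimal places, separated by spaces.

initial: κ=0.3146, φ=327.48°, ℓ=2.6241
cmd 1: set κ=1.0171 → (κ,φ,ℓ)=(1.0171,327.48°,2.6241) → tip=(1.5672,-0.9992,0.4476)
cmd 2: set ℓ=2.5450 → (κ,φ,ℓ)=(1.0171,327.48°,2.5450) → tip=(1.5345,-0.9783,0.5165)
cmd 3: set κ=0.3668 → (κ,φ,ℓ)=(0.3668,327.48°,2.5450) → tip=(0.9310,-0.5936,2.1911)

0.931 -0.594 2.191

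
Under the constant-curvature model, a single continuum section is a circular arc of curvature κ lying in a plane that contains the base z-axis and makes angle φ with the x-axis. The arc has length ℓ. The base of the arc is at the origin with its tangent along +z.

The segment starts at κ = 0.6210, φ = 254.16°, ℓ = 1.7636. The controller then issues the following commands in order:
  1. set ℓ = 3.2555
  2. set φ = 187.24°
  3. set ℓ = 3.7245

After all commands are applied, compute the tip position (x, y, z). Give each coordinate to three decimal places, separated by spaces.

initial: κ=0.6210, φ=254.16°, ℓ=1.7636
cmd 1: set ℓ=3.2555 → (κ,φ,ℓ)=(0.6210,254.16°,3.2555) → tip=(-0.6311,-2.2242,1.4494)
cmd 2: set φ=187.24° → (κ,φ,ℓ)=(0.6210,187.24°,3.2555) → tip=(-2.2936,-0.2914,1.4494)
cmd 3: set ℓ=3.7245 → (κ,φ,ℓ)=(0.6210,187.24°,3.7245) → tip=(-2.6771,-0.3401,1.1869)

-2.677 -0.340 1.187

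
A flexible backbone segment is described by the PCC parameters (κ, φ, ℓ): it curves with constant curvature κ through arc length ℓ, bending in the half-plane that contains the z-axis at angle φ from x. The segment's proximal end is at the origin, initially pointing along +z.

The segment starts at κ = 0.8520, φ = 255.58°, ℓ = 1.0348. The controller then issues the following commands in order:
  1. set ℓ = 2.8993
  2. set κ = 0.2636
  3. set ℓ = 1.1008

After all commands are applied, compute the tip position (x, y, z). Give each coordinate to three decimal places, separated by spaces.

-0.039 -0.154 1.085

initial: κ=0.8520, φ=255.58°, ℓ=1.0348
cmd 1: set ℓ=2.8993 → (κ,φ,ℓ)=(0.8520,255.58°,2.8993) → tip=(-0.5211,-2.0267,0.7301)
cmd 2: set κ=0.2636 → (κ,φ,ℓ)=(0.2636,255.58°,2.8993) → tip=(-0.2627,-1.0218,2.6252)
cmd 3: set ℓ=1.1008 → (κ,φ,ℓ)=(0.2636,255.58°,1.1008) → tip=(-0.0395,-0.1536,1.0854)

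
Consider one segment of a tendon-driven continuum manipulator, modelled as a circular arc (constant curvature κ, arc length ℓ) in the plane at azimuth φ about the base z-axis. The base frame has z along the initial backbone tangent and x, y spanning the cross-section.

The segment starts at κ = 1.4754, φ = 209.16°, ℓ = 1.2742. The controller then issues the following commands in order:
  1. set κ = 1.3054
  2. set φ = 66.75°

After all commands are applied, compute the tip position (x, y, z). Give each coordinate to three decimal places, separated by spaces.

initial: κ=1.4754, φ=209.16°, ℓ=1.2742
cmd 1: set κ=1.3054 → (κ,φ,ℓ)=(1.3054,209.16°,1.2742) → tip=(-0.7308,-0.4078,0.7628)
cmd 2: set φ=66.75° → (κ,φ,ℓ)=(1.3054,66.75°,1.2742) → tip=(0.3303,0.7689,0.7628)

0.330 0.769 0.763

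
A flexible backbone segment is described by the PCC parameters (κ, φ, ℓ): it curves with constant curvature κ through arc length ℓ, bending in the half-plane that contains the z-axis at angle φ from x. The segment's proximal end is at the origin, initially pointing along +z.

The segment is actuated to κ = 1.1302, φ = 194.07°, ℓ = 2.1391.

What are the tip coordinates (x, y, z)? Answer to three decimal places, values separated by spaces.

θ = κ·ℓ = 1.1302 × 2.1391 = 2.41761 rad
ρ = (1 − cos θ)/κ = (1 − -0.74917)/1.1302 = 1.54767
z = sin θ / κ = 0.66237/1.1302 = 0.58607
x = ρ cos φ = 1.54767 × cos(194.07°) = -1.50124
y = ρ sin φ = 1.54767 × sin(194.07°) = -0.37625

-1.501 -0.376 0.586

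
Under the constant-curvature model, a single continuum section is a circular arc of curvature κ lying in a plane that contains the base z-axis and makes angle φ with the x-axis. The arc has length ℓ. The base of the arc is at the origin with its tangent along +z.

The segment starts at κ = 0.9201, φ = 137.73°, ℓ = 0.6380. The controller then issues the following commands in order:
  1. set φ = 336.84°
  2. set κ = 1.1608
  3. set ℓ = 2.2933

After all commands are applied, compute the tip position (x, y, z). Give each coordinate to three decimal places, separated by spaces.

1.495 -0.639 0.397

initial: κ=0.9201, φ=137.73°, ℓ=0.6380
cmd 1: set φ=336.84° → (κ,φ,ℓ)=(0.9201,336.84°,0.6380) → tip=(0.1673,-0.0716,0.6020)
cmd 2: set κ=1.1608 → (κ,φ,ℓ)=(1.1608,336.84°,0.6380) → tip=(0.2075,-0.0887,0.5813)
cmd 3: set ℓ=2.2933 → (κ,φ,ℓ)=(1.1608,336.84°,2.2933) → tip=(1.4948,-0.6394,0.3975)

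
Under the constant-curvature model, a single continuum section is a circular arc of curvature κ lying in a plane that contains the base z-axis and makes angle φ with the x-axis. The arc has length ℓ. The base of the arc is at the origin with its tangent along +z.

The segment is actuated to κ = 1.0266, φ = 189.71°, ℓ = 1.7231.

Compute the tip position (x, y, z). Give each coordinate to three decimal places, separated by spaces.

-1.149 -0.197 0.955

θ = κ·ℓ = 1.0266 × 1.7231 = 1.76893 rad
ρ = (1 − cos θ)/κ = (1 − -0.19684)/1.0266 = 1.16583
z = sin θ / κ = 0.98043/1.0266 = 0.95503
x = ρ cos φ = 1.16583 × cos(189.71°) = -1.14913
y = ρ sin φ = 1.16583 × sin(189.71°) = -0.19663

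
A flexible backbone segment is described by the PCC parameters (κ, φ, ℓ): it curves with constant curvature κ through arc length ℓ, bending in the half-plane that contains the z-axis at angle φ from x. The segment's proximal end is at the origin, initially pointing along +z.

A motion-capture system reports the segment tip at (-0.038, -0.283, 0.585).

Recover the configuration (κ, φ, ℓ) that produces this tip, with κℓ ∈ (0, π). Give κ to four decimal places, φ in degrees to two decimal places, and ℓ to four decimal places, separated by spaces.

1.3477 262.35 0.6739

ρ = √(x²+y²) = √(-0.038² + -0.283²) = 0.28554
φ = atan2(y, x) mod 360° = atan2(-0.283, -0.038) = 262.3523°
|p|² = ρ² + z² = 0.28554² + 0.585² = 0.42376
κ = 2ρ / |p|² = 2×0.28554 / 0.42376 = 1.34766
θ = 2·atan2(ρ, z) = 2·atan2(0.28554, 0.585) = 0.90817 rad
ℓ = θ/κ = 0.90817/1.34766 = 0.67389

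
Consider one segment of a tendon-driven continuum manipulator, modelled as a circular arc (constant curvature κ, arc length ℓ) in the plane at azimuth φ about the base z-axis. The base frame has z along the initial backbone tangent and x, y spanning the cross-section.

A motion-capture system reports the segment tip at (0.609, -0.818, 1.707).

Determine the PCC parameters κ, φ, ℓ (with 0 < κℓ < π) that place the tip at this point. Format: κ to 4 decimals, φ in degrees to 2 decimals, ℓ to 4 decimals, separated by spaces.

ρ = √(x²+y²) = √(0.609² + -0.818²) = 1.01981
φ = atan2(y, x) mod 360° = atan2(-0.818, 0.609) = 306.6676°
|p|² = ρ² + z² = 1.01981² + 1.707² = 3.95385
κ = 2ρ / |p|² = 2×1.01981 / 3.95385 = 0.51585
θ = 2·atan2(ρ, z) = 2·atan2(1.01981, 1.707) = 1.07705 rad
ℓ = θ/κ = 1.07705/0.51585 = 2.08789

0.5159 306.67 2.0879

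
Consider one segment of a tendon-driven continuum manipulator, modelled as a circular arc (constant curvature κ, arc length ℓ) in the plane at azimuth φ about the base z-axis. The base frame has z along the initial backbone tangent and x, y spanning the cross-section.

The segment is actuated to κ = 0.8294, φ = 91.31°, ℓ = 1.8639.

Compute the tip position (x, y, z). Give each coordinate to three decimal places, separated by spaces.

-0.027 1.175 1.205

θ = κ·ℓ = 0.8294 × 1.8639 = 1.54592 rad
ρ = (1 − cos θ)/κ = (1 − 0.02488)/0.8294 = 1.17570
z = sin θ / κ = 0.99969/0.8294 = 1.20532
x = ρ cos φ = 1.17570 × cos(91.31°) = -0.02688
y = ρ sin φ = 1.17570 × sin(91.31°) = 1.17539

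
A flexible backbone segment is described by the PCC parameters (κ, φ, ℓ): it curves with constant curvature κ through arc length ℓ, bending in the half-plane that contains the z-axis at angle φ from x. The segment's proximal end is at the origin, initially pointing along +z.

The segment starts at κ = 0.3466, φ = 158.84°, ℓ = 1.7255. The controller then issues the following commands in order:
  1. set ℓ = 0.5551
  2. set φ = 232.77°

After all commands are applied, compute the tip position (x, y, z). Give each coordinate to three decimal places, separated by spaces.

-0.032 -0.042 0.552

initial: κ=0.3466, φ=158.84°, ℓ=1.7255
cmd 1: set ℓ=0.5551 → (κ,φ,ℓ)=(0.3466,158.84°,0.5551) → tip=(-0.0496,0.0192,0.5517)
cmd 2: set φ=232.77° → (κ,φ,ℓ)=(0.3466,232.77°,0.5551) → tip=(-0.0322,-0.0424,0.5517)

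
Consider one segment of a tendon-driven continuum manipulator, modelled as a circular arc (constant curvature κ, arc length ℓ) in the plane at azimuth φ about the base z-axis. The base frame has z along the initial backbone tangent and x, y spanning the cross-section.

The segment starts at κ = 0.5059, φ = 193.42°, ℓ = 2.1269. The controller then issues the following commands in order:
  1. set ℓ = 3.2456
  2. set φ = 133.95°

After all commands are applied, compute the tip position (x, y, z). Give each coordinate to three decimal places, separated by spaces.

-1.469 1.524 1.972

initial: κ=0.5059, φ=193.42°, ℓ=2.1269
cmd 1: set ℓ=3.2456 → (κ,φ,ℓ)=(0.5059,193.42°,3.2456) → tip=(-2.0594,-0.4914,1.9717)
cmd 2: set φ=133.95° → (κ,φ,ℓ)=(0.5059,133.95°,3.2456) → tip=(-1.4694,1.5243,1.9717)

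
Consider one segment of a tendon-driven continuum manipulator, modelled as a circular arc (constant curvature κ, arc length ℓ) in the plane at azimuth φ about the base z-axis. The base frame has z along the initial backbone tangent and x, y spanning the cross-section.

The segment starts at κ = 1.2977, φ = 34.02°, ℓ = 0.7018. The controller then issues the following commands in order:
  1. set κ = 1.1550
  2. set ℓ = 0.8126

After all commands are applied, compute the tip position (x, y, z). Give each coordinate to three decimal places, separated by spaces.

0.294 0.198 0.698

initial: κ=1.2977, φ=34.02°, ℓ=0.7018
cmd 1: set κ=1.1550 → (κ,φ,ℓ)=(1.1550,34.02°,0.7018) → tip=(0.2231,0.1506,0.6274)
cmd 2: set ℓ=0.8126 → (κ,φ,ℓ)=(1.1550,34.02°,0.8126) → tip=(0.2935,0.1981,0.6984)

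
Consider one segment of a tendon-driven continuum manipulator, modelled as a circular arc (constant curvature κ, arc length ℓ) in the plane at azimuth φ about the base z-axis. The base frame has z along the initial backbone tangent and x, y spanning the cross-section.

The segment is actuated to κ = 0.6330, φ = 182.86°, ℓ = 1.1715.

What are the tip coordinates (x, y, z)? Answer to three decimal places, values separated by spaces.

-0.414 -0.021 1.067

θ = κ·ℓ = 0.6330 × 1.1715 = 0.74156 rad
ρ = (1 − cos θ)/κ = (1 − 0.73742)/0.6330 = 0.41482
z = sin θ / κ = 0.67544/0.6330 = 1.06704
x = ρ cos φ = 0.41482 × cos(182.86°) = -0.41431
y = ρ sin φ = 0.41482 × sin(182.86°) = -0.02070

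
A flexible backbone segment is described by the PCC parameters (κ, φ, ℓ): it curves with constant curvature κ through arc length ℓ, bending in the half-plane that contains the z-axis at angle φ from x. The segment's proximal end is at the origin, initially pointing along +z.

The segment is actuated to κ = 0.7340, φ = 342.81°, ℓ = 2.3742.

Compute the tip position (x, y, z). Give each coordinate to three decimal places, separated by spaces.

θ = κ·ℓ = 0.7340 × 2.3742 = 1.74266 rad
ρ = (1 − cos θ)/κ = (1 − -0.17102)/0.7340 = 1.59540
z = sin θ / κ = 0.98527/0.7340 = 1.34233
x = ρ cos φ = 1.59540 × cos(342.81°) = 1.52413
y = ρ sin φ = 1.59540 × sin(342.81°) = -0.47151

1.524 -0.472 1.342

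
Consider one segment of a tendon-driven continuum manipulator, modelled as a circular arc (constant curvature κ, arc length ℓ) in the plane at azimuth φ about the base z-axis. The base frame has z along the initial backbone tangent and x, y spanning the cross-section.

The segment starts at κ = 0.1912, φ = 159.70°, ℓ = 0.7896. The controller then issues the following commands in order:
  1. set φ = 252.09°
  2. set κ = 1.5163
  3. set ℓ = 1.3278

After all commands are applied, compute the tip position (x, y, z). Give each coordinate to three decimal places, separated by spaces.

initial: κ=0.1912, φ=159.70°, ℓ=0.7896
cmd 1: set φ=252.09° → (κ,φ,ℓ)=(0.1912,252.09°,0.7896) → tip=(-0.0183,-0.0566,0.7866)
cmd 2: set κ=1.5163 → (κ,φ,ℓ)=(1.5163,252.09°,0.7896) → tip=(-0.1288,-0.3986,0.6140)
cmd 3: set ℓ=1.3278 → (κ,φ,ℓ)=(1.5163,252.09°,1.3278) → tip=(-0.2897,-0.8963,0.5960)

-0.290 -0.896 0.596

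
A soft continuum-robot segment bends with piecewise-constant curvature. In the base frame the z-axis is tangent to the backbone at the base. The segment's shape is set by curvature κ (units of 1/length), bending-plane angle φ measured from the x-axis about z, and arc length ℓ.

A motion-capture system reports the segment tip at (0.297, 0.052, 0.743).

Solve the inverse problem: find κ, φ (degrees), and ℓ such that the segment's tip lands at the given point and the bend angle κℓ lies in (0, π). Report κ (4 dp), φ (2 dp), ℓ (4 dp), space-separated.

0.9379 9.93 0.8221

ρ = √(x²+y²) = √(0.297² + 0.052²) = 0.30152
φ = atan2(y, x) mod 360° = atan2(0.052, 0.297) = 9.9309°
|p|² = ρ² + z² = 0.30152² + 0.743² = 0.64296
κ = 2ρ / |p|² = 2×0.30152 / 0.64296 = 0.93790
θ = 2·atan2(ρ, z) = 2·atan2(0.30152, 0.743) = 0.77101 rad
ℓ = θ/κ = 0.77101/0.93790 = 0.82206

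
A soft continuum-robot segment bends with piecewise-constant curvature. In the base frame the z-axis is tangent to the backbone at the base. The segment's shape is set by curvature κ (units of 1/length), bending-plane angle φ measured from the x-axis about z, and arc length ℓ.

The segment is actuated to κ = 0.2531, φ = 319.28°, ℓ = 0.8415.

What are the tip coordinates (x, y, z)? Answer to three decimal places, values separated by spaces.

θ = κ·ℓ = 0.2531 × 0.8415 = 0.21298 rad
ρ = (1 − cos θ)/κ = (1 − 0.97740)/0.2531 = 0.08927
z = sin θ / κ = 0.21138/0.2531 = 0.83515
x = ρ cos φ = 0.08927 × cos(319.28°) = 0.06766
y = ρ sin φ = 0.08927 × sin(319.28°) = -0.05824

0.068 -0.058 0.835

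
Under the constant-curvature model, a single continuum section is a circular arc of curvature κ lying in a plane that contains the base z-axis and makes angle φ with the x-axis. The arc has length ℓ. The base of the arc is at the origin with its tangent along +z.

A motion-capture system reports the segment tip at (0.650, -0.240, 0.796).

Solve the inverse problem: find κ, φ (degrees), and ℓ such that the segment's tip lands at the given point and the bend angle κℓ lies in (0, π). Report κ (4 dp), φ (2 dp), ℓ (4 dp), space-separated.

1.2443 339.73 1.1513

ρ = √(x²+y²) = √(0.650² + -0.240²) = 0.69289
φ = atan2(y, x) mod 360° = atan2(-0.240, 0.650) = 339.7343°
|p|² = ρ² + z² = 0.69289² + 0.796² = 1.11372
κ = 2ρ / |p|² = 2×0.69289 / 1.11372 = 1.24429
θ = 2·atan2(ρ, z) = 2·atan2(0.69289, 0.796) = 1.43251 rad
ℓ = θ/κ = 1.43251/1.24429 = 1.15127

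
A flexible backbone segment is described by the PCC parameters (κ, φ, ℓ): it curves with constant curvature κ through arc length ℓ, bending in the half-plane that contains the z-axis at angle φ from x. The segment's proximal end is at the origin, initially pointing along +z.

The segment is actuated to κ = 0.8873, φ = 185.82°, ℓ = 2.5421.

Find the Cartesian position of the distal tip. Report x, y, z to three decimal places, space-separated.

θ = κ·ℓ = 0.8873 × 2.5421 = 2.25561 rad
ρ = (1 − cos θ)/κ = (1 − -0.63253)/0.8873 = 1.83988
z = sin θ / κ = 0.77454/0.8873 = 0.87292
x = ρ cos φ = 1.83988 × cos(185.82°) = -1.83040
y = ρ sin φ = 1.83988 × sin(185.82°) = -0.18657

-1.830 -0.187 0.873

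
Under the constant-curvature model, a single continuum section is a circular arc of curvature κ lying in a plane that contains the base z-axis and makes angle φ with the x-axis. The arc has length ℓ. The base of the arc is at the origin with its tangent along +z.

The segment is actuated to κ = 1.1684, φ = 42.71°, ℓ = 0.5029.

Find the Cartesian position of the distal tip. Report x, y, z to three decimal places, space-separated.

θ = κ·ℓ = 1.1684 × 0.5029 = 0.58759 rad
ρ = (1 − cos θ)/κ = (1 − 0.83228)/1.1684 = 0.14355
z = sin θ / κ = 0.55436/1.1684 = 0.47446
x = ρ cos φ = 0.14355 × cos(42.71°) = 0.10548
y = ρ sin φ = 0.14355 × sin(42.71°) = 0.09737

0.105 0.097 0.474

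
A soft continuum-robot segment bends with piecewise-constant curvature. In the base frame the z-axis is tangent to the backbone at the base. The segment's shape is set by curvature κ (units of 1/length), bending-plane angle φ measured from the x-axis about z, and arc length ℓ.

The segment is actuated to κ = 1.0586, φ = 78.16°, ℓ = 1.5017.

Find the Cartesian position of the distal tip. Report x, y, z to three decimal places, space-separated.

θ = κ·ℓ = 1.0586 × 1.5017 = 1.58970 rad
ρ = (1 − cos θ)/κ = (1 − -0.01890)/1.0586 = 0.96250
z = sin θ / κ = 0.99982/1.0586 = 0.94448
x = ρ cos φ = 0.96250 × cos(78.16°) = 0.19749
y = ρ sin φ = 0.96250 × sin(78.16°) = 0.94202

0.197 0.942 0.944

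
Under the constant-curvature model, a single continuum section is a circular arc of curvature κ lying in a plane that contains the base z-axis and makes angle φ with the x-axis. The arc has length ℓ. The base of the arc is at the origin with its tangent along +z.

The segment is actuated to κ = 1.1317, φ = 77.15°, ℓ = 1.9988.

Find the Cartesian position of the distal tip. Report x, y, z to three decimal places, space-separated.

0.322 1.411 0.681

θ = κ·ℓ = 1.1317 × 1.9988 = 2.26204 rad
ρ = (1 − cos θ)/κ = (1 − -0.63750)/1.1317 = 1.44694
z = sin θ / κ = 0.77045/1.1317 = 0.68079
x = ρ cos φ = 1.44694 × cos(77.15°) = 0.32180
y = ρ sin φ = 1.44694 × sin(77.15°) = 1.41070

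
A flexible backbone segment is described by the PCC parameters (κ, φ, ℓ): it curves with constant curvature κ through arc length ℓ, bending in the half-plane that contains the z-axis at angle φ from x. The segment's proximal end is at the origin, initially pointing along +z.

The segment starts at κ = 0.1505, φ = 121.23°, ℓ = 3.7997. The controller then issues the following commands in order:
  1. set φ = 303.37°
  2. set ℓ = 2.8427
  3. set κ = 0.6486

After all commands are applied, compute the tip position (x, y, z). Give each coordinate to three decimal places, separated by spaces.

1.077 -1.635 1.485

initial: κ=0.1505, φ=121.23°, ℓ=3.7997
cmd 1: set φ=303.37° → (κ,φ,ℓ)=(0.1505,303.37°,3.7997) → tip=(0.5815,-0.8829,3.5960)
cmd 2: set ℓ=2.8427 → (κ,φ,ℓ)=(0.1505,303.37°,2.8427) → tip=(0.3294,-0.5001,2.7568)
cmd 3: set κ=0.6486 → (κ,φ,ℓ)=(0.6486,303.37°,2.8427) → tip=(1.0767,-1.6347,1.4847)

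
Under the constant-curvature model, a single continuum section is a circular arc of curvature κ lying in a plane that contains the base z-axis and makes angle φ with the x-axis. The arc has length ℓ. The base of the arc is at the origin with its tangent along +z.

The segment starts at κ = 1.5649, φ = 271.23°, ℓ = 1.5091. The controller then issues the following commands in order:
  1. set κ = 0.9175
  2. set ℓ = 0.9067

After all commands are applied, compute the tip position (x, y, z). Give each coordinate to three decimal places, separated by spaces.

0.008 -0.356 0.806

initial: κ=1.5649, φ=271.23°, ℓ=1.5091
cmd 1: set κ=0.9175 → (κ,φ,ℓ)=(0.9175,271.23°,1.5091) → tip=(0.0191,-0.8879,1.0711)
cmd 2: set ℓ=0.9067 → (κ,φ,ℓ)=(0.9175,271.23°,0.9067) → tip=(0.0076,-0.3558,0.8057)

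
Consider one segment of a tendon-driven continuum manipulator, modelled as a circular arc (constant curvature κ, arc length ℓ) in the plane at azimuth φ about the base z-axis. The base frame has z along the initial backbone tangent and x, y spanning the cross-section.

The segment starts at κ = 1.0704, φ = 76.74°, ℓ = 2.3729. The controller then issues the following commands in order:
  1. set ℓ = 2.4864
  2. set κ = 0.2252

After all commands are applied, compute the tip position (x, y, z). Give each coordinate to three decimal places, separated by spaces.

0.156 0.660 2.358

initial: κ=1.0704, φ=76.74°, ℓ=2.3729
cmd 1: set ℓ=2.4864 → (κ,φ,ℓ)=(1.0704,76.74°,2.4864) → tip=(0.4043,1.7158,0.4315)
cmd 2: set κ=0.2252 → (κ,φ,ℓ)=(0.2252,76.74°,2.4864) → tip=(0.1555,0.6600,2.3585)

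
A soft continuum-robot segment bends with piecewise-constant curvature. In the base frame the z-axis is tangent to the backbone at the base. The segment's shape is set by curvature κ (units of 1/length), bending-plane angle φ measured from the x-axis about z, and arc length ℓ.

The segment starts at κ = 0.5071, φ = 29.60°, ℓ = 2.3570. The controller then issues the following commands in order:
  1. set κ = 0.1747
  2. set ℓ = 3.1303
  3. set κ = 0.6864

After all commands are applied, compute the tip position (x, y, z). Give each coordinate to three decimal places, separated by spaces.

1.959 1.113 1.220

initial: κ=0.5071, φ=29.60°, ℓ=2.3570
cmd 1: set κ=0.1747 → (κ,φ,ℓ)=(0.1747,29.60°,2.3570) → tip=(0.4160,0.2363,2.2910)
cmd 2: set ℓ=3.1303 → (κ,φ,ℓ)=(0.1747,29.60°,3.1303) → tip=(0.7259,0.4123,2.9766)
cmd 3: set κ=0.6864 → (κ,φ,ℓ)=(0.6864,29.60°,3.1303) → tip=(1.9587,1.1127,1.2203)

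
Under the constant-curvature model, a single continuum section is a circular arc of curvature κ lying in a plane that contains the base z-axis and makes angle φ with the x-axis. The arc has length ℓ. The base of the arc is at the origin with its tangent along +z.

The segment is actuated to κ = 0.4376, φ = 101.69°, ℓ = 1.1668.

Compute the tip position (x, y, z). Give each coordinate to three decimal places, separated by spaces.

-0.059 0.285 1.117

θ = κ·ℓ = 0.4376 × 1.1668 = 0.51059 rad
ρ = (1 − cos θ)/κ = (1 − 0.87246)/0.4376 = 0.29146
z = sin θ / κ = 0.48869/0.4376 = 1.11676
x = ρ cos φ = 0.29146 × cos(101.69°) = -0.05906
y = ρ sin φ = 0.29146 × sin(101.69°) = 0.28542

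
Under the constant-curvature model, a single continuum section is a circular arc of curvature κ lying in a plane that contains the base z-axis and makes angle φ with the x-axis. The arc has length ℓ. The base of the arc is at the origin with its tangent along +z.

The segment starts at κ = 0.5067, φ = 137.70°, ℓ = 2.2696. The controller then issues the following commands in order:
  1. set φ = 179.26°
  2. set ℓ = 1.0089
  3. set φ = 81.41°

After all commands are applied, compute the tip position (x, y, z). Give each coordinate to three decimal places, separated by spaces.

initial: κ=0.5067, φ=137.70°, ℓ=2.2696
cmd 1: set φ=179.26° → (κ,φ,ℓ)=(0.5067,179.26°,2.2696) → tip=(-1.1673,0.0151,1.8014)
cmd 2: set ℓ=1.0089 → (κ,φ,ℓ)=(0.5067,179.26°,1.0089) → tip=(-0.2523,0.0033,0.9655)
cmd 3: set φ=81.41° → (κ,φ,ℓ)=(0.5067,81.41°,1.0089) → tip=(0.0377,0.2495,0.9655)

0.038 0.249 0.966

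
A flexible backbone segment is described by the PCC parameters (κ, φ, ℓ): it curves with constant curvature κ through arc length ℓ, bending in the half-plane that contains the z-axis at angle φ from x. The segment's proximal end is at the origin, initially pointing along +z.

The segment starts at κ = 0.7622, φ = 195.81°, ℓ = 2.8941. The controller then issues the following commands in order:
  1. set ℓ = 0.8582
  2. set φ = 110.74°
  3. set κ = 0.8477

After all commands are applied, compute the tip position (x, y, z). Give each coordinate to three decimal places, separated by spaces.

initial: κ=0.7622, φ=195.81°, ℓ=2.8941
cmd 1: set ℓ=0.8582 → (κ,φ,ℓ)=(0.7622,195.81°,0.8582) → tip=(-0.2606,-0.0738,0.7983)
cmd 2: set φ=110.74° → (κ,φ,ℓ)=(0.7622,110.74°,0.8582) → tip=(-0.0959,0.2533,0.7983)
cmd 3: set κ=0.8477 → (κ,φ,ℓ)=(0.8477,110.74°,0.8582) → tip=(-0.1058,0.2793,0.7845)

-0.106 0.279 0.784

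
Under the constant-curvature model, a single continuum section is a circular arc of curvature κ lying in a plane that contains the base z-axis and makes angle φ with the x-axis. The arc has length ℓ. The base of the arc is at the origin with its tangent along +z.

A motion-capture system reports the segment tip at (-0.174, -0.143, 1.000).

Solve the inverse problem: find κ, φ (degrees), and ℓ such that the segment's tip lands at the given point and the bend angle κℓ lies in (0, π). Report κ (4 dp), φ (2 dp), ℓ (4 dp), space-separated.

0.4287 219.41 1.0335

ρ = √(x²+y²) = √(-0.174² + -0.143²) = 0.22522
φ = atan2(y, x) mod 360° = atan2(-0.143, -0.174) = 219.4147°
|p|² = ρ² + z² = 0.22522² + 1.000² = 1.05072
κ = 2ρ / |p|² = 2×0.22522 / 1.05072 = 0.42870
θ = 2·atan2(ρ, z) = 2·atan2(0.22522, 1.000) = 0.44305 rad
ℓ = θ/κ = 0.44305/0.42870 = 1.03348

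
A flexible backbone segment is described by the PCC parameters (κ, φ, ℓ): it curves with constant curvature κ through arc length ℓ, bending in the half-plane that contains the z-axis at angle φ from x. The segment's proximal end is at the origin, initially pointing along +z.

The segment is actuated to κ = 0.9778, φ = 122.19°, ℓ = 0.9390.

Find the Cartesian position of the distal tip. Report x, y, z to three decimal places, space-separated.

θ = κ·ℓ = 0.9778 × 0.9390 = 0.91815 rad
ρ = (1 − cos θ)/κ = (1 − 0.60729)/0.9778 = 0.40163
z = sin θ / κ = 0.79448/0.9778 = 0.81252
x = ρ cos φ = 0.40163 × cos(122.19°) = -0.21396
y = ρ sin φ = 0.40163 × sin(122.19°) = 0.33989

-0.214 0.340 0.813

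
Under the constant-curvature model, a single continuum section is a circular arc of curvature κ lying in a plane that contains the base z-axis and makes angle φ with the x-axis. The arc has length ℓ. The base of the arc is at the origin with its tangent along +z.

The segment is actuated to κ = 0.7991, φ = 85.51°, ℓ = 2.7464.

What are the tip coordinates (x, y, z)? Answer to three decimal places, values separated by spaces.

0.155 1.976 1.016

θ = κ·ℓ = 0.7991 × 2.7464 = 2.19465 rad
ρ = (1 − cos θ)/κ = (1 − -0.58417)/0.7991 = 1.98244
z = sin θ / κ = 0.81163/0.7991 = 1.01569
x = ρ cos φ = 1.98244 × cos(85.51°) = 0.15520
y = ρ sin φ = 1.98244 × sin(85.51°) = 1.97635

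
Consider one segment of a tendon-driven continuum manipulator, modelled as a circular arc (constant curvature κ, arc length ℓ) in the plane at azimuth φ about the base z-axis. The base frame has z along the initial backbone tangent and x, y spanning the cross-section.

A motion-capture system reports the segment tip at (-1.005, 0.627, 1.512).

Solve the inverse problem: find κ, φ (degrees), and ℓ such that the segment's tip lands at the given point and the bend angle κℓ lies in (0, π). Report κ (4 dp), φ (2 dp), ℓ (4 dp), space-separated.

ρ = √(x²+y²) = √(-1.005² + 0.627²) = 1.18455
φ = atan2(y, x) mod 360° = atan2(0.627, -1.005) = 148.0408°
|p|² = ρ² + z² = 1.18455² + 1.512² = 3.68930
κ = 2ρ / |p|² = 2×1.18455 / 3.68930 = 0.64215
θ = 2·atan2(ρ, z) = 2·atan2(1.18455, 1.512) = 1.32911 rad
ℓ = θ/κ = 1.32911/0.64215 = 2.06977

0.6422 148.04 2.0698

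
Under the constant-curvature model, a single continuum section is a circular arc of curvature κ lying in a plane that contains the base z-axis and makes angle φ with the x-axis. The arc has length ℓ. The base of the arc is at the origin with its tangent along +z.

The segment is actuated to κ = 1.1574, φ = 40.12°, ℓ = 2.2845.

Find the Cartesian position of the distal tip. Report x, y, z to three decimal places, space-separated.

1.241 1.046 0.412

θ = κ·ℓ = 1.1574 × 2.2845 = 2.64408 rad
ρ = (1 − cos θ)/κ = (1 − -0.87877)/1.1574 = 1.62327
z = sin θ / κ = 0.47724/1.1574 = 0.41234
x = ρ cos φ = 1.62327 × cos(40.12°) = 1.24131
y = ρ sin φ = 1.62327 × sin(40.12°) = 1.04602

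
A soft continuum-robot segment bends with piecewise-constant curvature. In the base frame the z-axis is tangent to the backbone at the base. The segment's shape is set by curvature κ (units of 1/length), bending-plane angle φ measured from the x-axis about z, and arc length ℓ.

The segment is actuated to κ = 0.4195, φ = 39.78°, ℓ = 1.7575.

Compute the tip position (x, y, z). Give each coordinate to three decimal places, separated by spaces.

θ = κ·ℓ = 0.4195 × 1.7575 = 0.73727 rad
ρ = (1 − cos θ)/κ = (1 − 0.74031)/0.4195 = 0.61906
z = sin θ / κ = 0.67227/0.4195 = 1.60255
x = ρ cos φ = 0.61906 × cos(39.78°) = 0.47575
y = ρ sin φ = 0.61906 × sin(39.78°) = 0.39610

0.476 0.396 1.603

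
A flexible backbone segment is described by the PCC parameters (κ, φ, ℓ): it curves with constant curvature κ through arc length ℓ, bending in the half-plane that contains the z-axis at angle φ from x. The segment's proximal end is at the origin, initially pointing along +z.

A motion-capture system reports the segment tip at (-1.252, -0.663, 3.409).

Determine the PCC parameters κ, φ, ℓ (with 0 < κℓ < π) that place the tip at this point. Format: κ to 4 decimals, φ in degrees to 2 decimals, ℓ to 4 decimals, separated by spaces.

0.2079 207.90 3.7889

ρ = √(x²+y²) = √(-1.252² + -0.663²) = 1.41671
φ = atan2(y, x) mod 360° = atan2(-0.663, -1.252) = 207.9036°
|p|² = ρ² + z² = 1.41671² + 3.409² = 13.62835
κ = 2ρ / |p|² = 2×1.41671 / 13.62835 = 0.20791
θ = 2·atan2(ρ, z) = 2·atan2(1.41671, 3.409) = 0.78773 rad
ℓ = θ/κ = 0.78773/0.20791 = 3.78886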